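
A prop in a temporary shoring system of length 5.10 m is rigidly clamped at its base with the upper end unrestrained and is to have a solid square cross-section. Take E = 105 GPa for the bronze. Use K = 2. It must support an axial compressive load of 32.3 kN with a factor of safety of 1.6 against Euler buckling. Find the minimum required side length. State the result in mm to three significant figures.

Required P_cr = n·P = 1.6 × 32.3 = 51.68 kN
L_e = K·L = 2 × 5.10 = 10.20 m
Required I = P_cr·L_e²/(π²E) = 5.168×10^4 × 10.20² / (π² × 1.05×10^11) = 5.188×10^-6 m⁴
I_req = 5.188×10^6 mm⁴
Solid square: I = a⁴/12  ⇒  a = (12I)^(1/4) = (12×5.188×10^6)^(1/4) = 88.8 mm

a ≈ 88.8 mm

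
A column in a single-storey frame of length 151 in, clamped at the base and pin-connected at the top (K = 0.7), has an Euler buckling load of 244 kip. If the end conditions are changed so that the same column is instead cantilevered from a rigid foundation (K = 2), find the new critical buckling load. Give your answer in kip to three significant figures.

P_cr ∝ 1/K², so P_cr,new = P_cr,old × (K_old/K_new)² = 244 × (0.7/2)²
= 244 × 0.1225 = 29.9 kip

P_cr ≈ 29.9 kip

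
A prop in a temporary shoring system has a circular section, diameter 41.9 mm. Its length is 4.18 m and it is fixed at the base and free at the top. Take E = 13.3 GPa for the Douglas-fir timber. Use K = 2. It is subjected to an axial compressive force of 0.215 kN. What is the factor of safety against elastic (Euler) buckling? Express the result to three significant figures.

I = πd⁴/64 = π×41.9⁴/64 = 1.513×10^5 mm⁴
I = 1.513×10^5 mm⁴ = 1.513×10^-7 m⁴
Effective length L_e = K·L = 2 × 4.18 = 8.360 m
P_cr = π²EI / L_e² = π² × 13.3×10⁹ × 1.513×10^-7 / 8.360² = 284.2 N
Factor of safety n = P_cr / P = 0.28416 / 0.215 = 1.32

n ≈ 1.32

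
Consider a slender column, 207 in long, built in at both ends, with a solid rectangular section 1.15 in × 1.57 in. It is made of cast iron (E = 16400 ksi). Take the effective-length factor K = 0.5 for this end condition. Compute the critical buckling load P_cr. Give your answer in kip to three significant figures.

P_cr ≈ 3.01 kip

Buckling occurs about the weak axis: I_min = h·b³/12 with b = 1.15 in (the shorter side).
I_min = 1.57×1.15³/12 = 0.1990 in⁴
Effective length L_e = K·L = 0.5 × 207 = 103.5 in
P_cr = π²EI / L_e² = π² × 16400×10³ × 0.1990 / 103.5² = 3.007×10^3 lb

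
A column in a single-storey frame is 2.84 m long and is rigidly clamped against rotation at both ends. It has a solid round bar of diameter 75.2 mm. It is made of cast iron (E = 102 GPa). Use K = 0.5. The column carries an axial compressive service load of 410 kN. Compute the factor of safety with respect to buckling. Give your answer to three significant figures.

n ≈ 1.91

I = πd⁴/64 = π×75.2⁴/64 = 1.570×10^6 mm⁴
I = 1.570×10^6 mm⁴ = 1.570×10^-6 m⁴
Effective length L_e = K·L = 0.5 × 2.84 = 1.420 m
P_cr = π²EI / L_e² = π² × 102×10⁹ × 1.570×10^-6 / 1.420² = 7.837×10^5 N
Factor of safety n = P_cr / P = 783.73 / 410 = 1.91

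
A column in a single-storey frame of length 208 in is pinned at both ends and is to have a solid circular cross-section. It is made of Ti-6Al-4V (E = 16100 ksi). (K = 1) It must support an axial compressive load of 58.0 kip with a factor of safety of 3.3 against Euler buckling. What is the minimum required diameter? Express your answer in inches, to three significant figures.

d ≈ 5.71 in

Required P_cr = n·P = 3.3 × 58.0 = 191.4 kip
L_e = K·L = 1 × 208 = 208.0 in
Required I = P_cr·L_e²/(π²E) = 1.914×10^5 × 208.0² / (π² × 1.61×10^7) = 52.11 in⁴
Solid circle: I = πd⁴/64  ⇒  d = (64I/π)^(1/4) = (64×52.11/π)^(1/4) = 5.71 in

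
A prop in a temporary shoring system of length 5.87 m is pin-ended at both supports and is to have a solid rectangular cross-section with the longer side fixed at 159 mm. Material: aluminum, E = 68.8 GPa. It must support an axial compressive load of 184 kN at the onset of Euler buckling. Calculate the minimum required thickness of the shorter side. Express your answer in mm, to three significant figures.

b ≈ 89.0 mm

L_e = K·L = 1 × 5.87 = 5.870 m
Required I = P_cr·L_e²/(π²E) = 1.840×10^5 × 5.870² / (π² × 6.88×10^10) = 9.337×10^-6 m⁴
I_req = 9.337×10^6 mm⁴
Rectangle, weak axis: I_min = h·b³/12 with h = 159 mm fixed  ⇒  b = (12I/h)^(1/3) = 89.0 mm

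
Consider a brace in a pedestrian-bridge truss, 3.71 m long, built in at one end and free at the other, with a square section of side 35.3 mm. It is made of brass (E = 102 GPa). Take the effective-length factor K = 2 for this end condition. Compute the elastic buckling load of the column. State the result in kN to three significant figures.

P_cr ≈ 2.37 kN

I = a⁴/12 = 35.3⁴/12 = 1.294×10^5 mm⁴
I = 1.294×10^5 mm⁴ = 1.294×10^-7 m⁴
Effective length L_e = K·L = 2 × 3.71 = 7.420 m
P_cr = π²EI / L_e² = π² × 102×10⁹ × 1.294×10^-7 / 7.420² = 2.366×10^3 N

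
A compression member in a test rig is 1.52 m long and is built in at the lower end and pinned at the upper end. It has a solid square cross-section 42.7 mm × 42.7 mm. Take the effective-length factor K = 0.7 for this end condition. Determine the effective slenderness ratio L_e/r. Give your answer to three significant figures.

For a square r = a/√12 = 42.7/√12 = 12.33 mm
L_e = K·L = 0.7 × 1.52 m = 1.064 m = 1064.0 mm
λ = L_e / r_min = 1064.0 / 12.33 = 86.3

λ ≈ 86.3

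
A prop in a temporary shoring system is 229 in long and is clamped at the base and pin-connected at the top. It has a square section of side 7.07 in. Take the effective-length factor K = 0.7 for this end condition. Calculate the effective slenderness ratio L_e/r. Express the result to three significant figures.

For a square r = a/√12 = 7.07/√12 = 2.041 in
L_e = K·L = 0.7 × 229 = 160.3 in
λ = L_e / r_min = 160.30 / 2.041 = 78.5

λ ≈ 78.5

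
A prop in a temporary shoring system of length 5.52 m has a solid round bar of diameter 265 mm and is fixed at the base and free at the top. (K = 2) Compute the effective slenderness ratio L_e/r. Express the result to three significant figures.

λ ≈ 167

I = πd⁴/64 = π×265⁴/64 = 2.421×10^8 mm⁴
A = 5.515×10^4 mm²;  r_min = √(I/A) = √(2.421×10^8/5.515×10^4) = 66.25 mm
L_e = K·L = 2 × 5.52 m = 11.04 m = 11040 mm
λ = L_e / r_min = 11040 / 66.25 = 167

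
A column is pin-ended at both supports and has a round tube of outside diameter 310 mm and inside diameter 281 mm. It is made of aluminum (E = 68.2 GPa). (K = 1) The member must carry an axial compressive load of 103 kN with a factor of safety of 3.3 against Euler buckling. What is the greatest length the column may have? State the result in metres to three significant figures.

d_o = 310 mm, d_i = 281 mm
I = π(d_o⁴ − d_i⁴)/64 = π(310⁴ − 281.0⁴)/64 = 1.473×10^8 mm⁴
I = 1.473×10^-4 m⁴
Required critical load P_cr = n·P = 3.3 × 103 = 339.9 kN = 3.399×10^5 N
From P_cr = π²EI/(K·L)²:  L = (1/K)·√(π²EI/P_cr) = (1/1)·√(π²×6.82×10^10×1.473×10^-4/3.399×10^5)
L = 17.1 m

L_max ≈ 17.1 m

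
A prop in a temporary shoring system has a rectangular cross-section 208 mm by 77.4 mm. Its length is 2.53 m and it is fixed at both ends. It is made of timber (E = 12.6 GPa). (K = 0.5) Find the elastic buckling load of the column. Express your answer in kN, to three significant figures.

Buckling occurs about the weak axis: I_min = h·b³/12 with b = 77.4 mm (the shorter side).
I_min = 208×77.4³/12 = 8.037×10^6 mm⁴
I = 8.037×10^6 mm⁴ = 8.037×10^-6 m⁴
Effective length L_e = K·L = 0.5 × 2.53 = 1.265 m
P_cr = π²EI / L_e² = π² × 12.6×10⁹ × 8.037×10^-6 / 1.265² = 6.246×10^5 N

P_cr ≈ 625 kN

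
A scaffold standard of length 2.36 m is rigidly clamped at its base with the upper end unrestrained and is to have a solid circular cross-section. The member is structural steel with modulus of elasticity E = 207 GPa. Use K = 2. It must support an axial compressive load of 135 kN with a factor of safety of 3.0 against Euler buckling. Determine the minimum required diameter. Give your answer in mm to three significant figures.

d ≈ 97.4 mm

Required P_cr = n·P = 3.0 × 135 = 405.0 kN
L_e = K·L = 2 × 2.36 = 4.720 m
Required I = P_cr·L_e²/(π²E) = 4.050×10^5 × 4.720² / (π² × 2.07×10^11) = 4.416×10^-6 m⁴
I_req = 4.416×10^6 mm⁴
Solid circle: I = πd⁴/64  ⇒  d = (64I/π)^(1/4) = (64×4.416×10^6/π)^(1/4) = 97.4 mm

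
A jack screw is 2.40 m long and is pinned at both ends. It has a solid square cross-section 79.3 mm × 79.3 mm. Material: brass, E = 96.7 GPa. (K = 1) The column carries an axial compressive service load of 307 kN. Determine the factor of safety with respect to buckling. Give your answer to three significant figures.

n ≈ 1.78

I = a⁴/12 = 79.3⁴/12 = 3.295×10^6 mm⁴
I = 3.295×10^6 mm⁴ = 3.295×10^-6 m⁴
Effective length L_e = K·L = 1 × 2.40 = 2.400 m
P_cr = π²EI / L_e² = π² × 96.7×10⁹ × 3.295×10^-6 / 2.400² = 5.460×10^5 N
Factor of safety n = P_cr / P = 546.03 / 307 = 1.78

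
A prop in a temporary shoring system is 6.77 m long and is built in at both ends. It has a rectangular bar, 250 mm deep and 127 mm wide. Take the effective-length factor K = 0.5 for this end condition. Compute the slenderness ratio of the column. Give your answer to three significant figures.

Buckling occurs about the weak axis: I_min = h·b³/12 with b = 127 mm (the shorter side).
I_min = 250×127³/12 = 4.267×10^7 mm⁴
A = 3.175×10^4 mm²;  r_min = √(I/A) = √(4.267×10^7/3.175×10^4) = 36.66 mm
L_e = K·L = 0.5 × 6.77 m = 3.385 m = 3385.0 mm
λ = L_e / r_min = 3385.0 / 36.66 = 92.3

λ ≈ 92.3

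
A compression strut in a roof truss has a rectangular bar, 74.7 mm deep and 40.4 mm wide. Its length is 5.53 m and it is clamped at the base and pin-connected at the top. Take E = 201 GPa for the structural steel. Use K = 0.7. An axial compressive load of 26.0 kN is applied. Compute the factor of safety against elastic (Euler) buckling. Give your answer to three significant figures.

Buckling occurs about the weak axis: I_min = h·b³/12 with b = 40.4 mm (the shorter side).
I_min = 74.7×40.4³/12 = 4.105×10^5 mm⁴
I = 4.105×10^5 mm⁴ = 4.105×10^-7 m⁴
Effective length L_e = K·L = 0.7 × 5.53 = 3.871 m
P_cr = π²EI / L_e² = π² × 201×10⁹ × 4.105×10^-7 / 3.871² = 5.434×10^4 N
Factor of safety n = P_cr / P = 54.342 / 26.0 = 2.09

n ≈ 2.09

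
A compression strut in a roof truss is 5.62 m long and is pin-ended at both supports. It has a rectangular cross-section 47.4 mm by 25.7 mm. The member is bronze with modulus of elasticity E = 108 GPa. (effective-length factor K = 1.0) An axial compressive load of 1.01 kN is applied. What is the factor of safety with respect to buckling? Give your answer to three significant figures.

n ≈ 2.24

Buckling occurs about the weak axis: I_min = h·b³/12 with b = 25.7 mm (the shorter side).
I_min = 47.4×25.7³/12 = 6.705×10^4 mm⁴
I = 6.705×10^4 mm⁴ = 6.705×10^-8 m⁴
Effective length L_e = K·L = 1 × 5.62 = 5.620 m
P_cr = π²EI / L_e² = π² × 108×10⁹ × 6.705×10^-8 / 5.620² = 2.263×10^3 N
Factor of safety n = P_cr / P = 2.2628 / 1.01 = 2.24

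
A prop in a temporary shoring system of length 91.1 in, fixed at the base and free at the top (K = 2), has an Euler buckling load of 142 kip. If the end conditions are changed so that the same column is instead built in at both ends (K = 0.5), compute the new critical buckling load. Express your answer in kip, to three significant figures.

P_cr ∝ 1/K², so P_cr,new = P_cr,old × (K_old/K_new)² = 142 × (2/0.5)²
= 142 × 16.00 = 2270 kip

P_cr ≈ 2270 kip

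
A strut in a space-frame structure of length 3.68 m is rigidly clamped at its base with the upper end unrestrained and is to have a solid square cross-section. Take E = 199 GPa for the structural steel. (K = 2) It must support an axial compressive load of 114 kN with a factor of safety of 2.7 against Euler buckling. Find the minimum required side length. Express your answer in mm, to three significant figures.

Required P_cr = n·P = 2.7 × 114 = 307.8 kN
L_e = K·L = 2 × 3.68 = 7.360 m
Required I = P_cr·L_e²/(π²E) = 3.078×10^5 × 7.360² / (π² × 1.99×10^11) = 8.489×10^-6 m⁴
I_req = 8.489×10^6 mm⁴
Solid square: I = a⁴/12  ⇒  a = (12I)^(1/4) = (12×8.489×10^6)^(1/4) = 100 mm

a ≈ 100 mm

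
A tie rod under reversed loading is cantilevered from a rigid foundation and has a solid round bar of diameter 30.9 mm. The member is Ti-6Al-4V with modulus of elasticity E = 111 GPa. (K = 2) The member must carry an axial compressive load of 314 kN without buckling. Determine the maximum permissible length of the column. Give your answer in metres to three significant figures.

I = πd⁴/64 = π×30.9⁴/64 = 4.475×10^4 mm⁴
I = 4.475×10^-8 m⁴
At the buckling limit P_cr = P = 3.140×10^5 N
From P_cr = π²EI/(K·L)²:  L = (1/K)·√(π²EI/P_cr) = (1/2)·√(π²×1.11×10^11×4.475×10^-8/3.140×10^5)
L = 0.198 m

L_max ≈ 0.198 m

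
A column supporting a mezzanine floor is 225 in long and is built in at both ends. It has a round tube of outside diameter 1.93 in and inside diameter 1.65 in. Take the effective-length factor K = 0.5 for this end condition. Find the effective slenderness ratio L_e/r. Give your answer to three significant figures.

λ ≈ 177

d_o = 1.93 in, d_i = 1.65 in
I = π(d_o⁴ − d_i⁴)/64 = π(1.93⁴ − 1.650⁴)/64 = 0.3172 in⁴
A = 0.7873 in²;  r_min = √(I/A) = √(0.3172/0.7873) = 0.6348 in
L_e = K·L = 0.5 × 225 = 112.5 in
λ = L_e / r_min = 112.50 / 0.6348 = 177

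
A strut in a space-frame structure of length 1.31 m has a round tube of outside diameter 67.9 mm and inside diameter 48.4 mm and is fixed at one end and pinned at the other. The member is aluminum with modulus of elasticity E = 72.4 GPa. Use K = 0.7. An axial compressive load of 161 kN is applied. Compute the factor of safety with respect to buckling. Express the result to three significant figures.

n ≈ 4.09

d_o = 67.9 mm, d_i = 48.4 mm
I = π(d_o⁴ − d_i⁴)/64 = π(67.9⁴ − 48.40⁴)/64 = 7.740×10^5 mm⁴
I = 7.740×10^5 mm⁴ = 7.740×10^-7 m⁴
Effective length L_e = K·L = 0.7 × 1.31 = 0.9170 m
P_cr = π²EI / L_e² = π² × 72.4×10⁹ × 7.740×10^-7 / 0.9170² = 6.577×10^5 N
Factor of safety n = P_cr / P = 657.74 / 161 = 4.09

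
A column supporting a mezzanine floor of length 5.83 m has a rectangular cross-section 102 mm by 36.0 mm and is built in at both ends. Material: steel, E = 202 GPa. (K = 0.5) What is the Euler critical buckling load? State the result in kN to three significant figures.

P_cr ≈ 93.0 kN

Buckling occurs about the weak axis: I_min = h·b³/12 with b = 36.0 mm (the shorter side).
I_min = 102×36.0³/12 = 3.966×10^5 mm⁴
I = 3.966×10^5 mm⁴ = 3.966×10^-7 m⁴
Effective length L_e = K·L = 0.5 × 5.83 = 2.915 m
P_cr = π²EI / L_e² = π² × 202×10⁹ × 3.966×10^-7 / 2.915² = 9.305×10^4 N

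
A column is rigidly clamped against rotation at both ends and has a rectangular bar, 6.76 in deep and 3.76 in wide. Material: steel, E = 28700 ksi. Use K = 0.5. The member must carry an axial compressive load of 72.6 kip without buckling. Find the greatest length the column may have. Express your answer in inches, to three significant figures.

L_max ≈ 684 in

Buckling occurs about the weak axis: I_min = h·b³/12 with b = 3.76 in (the shorter side).
I_min = 6.76×3.76³/12 = 29.95 in⁴
At the buckling limit P_cr = P = 7.260×10^4 lb
From P_cr = π²EI/(K·L)²:  L = (1/K)·√(π²EI/P_cr) = (1/0.5)·√(π²×2.87×10^7×29.95/7.260×10^4)
L = 684 in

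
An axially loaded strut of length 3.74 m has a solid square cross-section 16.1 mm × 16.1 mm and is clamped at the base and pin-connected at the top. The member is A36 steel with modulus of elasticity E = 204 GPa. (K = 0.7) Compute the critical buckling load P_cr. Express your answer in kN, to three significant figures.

P_cr ≈ 1.64 kN

I = a⁴/12 = 16.1⁴/12 = 5.599×10^3 mm⁴
I = 5.599×10^3 mm⁴ = 5.599×10^-9 m⁴
Effective length L_e = K·L = 0.7 × 3.74 = 2.618 m
P_cr = π²EI / L_e² = π² × 204×10⁹ × 5.599×10^-9 / 2.618² = 1.645×10^3 N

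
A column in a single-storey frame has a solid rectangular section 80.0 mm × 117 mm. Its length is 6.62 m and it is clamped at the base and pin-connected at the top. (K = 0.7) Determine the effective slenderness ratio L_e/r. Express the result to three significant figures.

For a rectangle r_min = b/√12 = 80.0/√12 = 23.09 mm
L_e = K·L = 0.7 × 6.62 m = 4.634 m = 4634.0 mm
λ = L_e / r_min = 4634.0 / 23.09 = 201

λ ≈ 201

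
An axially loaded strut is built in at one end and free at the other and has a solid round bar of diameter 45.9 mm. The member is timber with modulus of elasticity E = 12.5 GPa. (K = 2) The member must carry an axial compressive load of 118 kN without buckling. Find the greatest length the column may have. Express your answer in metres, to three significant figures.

I = πd⁴/64 = π×45.9⁴/64 = 2.179×10^5 mm⁴
I = 2.179×10^-7 m⁴
At the buckling limit P_cr = P = 1.180×10^5 N
From P_cr = π²EI/(K·L)²:  L = (1/K)·√(π²EI/P_cr) = (1/2)·√(π²×1.25×10^10×2.179×10^-7/1.180×10^5)
L = 0.239 m

L_max ≈ 0.239 m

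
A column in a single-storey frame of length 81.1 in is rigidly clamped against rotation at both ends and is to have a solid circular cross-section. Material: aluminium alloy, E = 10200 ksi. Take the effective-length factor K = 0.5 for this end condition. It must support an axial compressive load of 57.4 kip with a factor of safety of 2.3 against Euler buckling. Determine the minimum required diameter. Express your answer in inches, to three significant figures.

Required P_cr = n·P = 2.3 × 57.4 = 132.0 kip
L_e = K·L = 0.5 × 81.1 = 40.55 in
Required I = P_cr·L_e²/(π²E) = 1.320×10^5 × 40.55² / (π² × 1.02×10^7) = 2.156 in⁴
Solid circle: I = πd⁴/64  ⇒  d = (64I/π)^(1/4) = (64×2.156/π)^(1/4) = 2.57 in

d ≈ 2.57 in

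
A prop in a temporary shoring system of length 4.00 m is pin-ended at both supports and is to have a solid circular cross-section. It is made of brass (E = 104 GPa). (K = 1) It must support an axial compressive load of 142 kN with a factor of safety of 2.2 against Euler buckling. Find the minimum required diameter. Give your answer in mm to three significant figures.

d ≈ 99.8 mm

Required P_cr = n·P = 2.2 × 142 = 312.4 kN
L_e = K·L = 1 × 4.00 = 4.000 m
Required I = P_cr·L_e²/(π²E) = 3.124×10^5 × 4.000² / (π² × 1.04×10^11) = 4.870×10^-6 m⁴
I_req = 4.870×10^6 mm⁴
Solid circle: I = πd⁴/64  ⇒  d = (64I/π)^(1/4) = (64×4.870×10^6/π)^(1/4) = 99.8 mm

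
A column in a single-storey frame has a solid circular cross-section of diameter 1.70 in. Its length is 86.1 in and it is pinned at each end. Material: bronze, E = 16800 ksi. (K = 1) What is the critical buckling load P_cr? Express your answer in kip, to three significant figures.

P_cr ≈ 9.17 kip

I = πd⁴/64 = π×1.70⁴/64 = 0.4100 in⁴
Effective length L_e = K·L = 1 × 86.1 = 86.10 in
P_cr = π²EI / L_e² = π² × 16800×10³ × 0.4100 / 86.10² = 9.170×10^3 lb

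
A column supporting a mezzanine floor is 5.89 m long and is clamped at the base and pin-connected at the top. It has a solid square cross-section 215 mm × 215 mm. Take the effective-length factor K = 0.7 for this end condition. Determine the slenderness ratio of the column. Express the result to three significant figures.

For a square r = a/√12 = 215/√12 = 62.07 mm
L_e = K·L = 0.7 × 5.89 m = 4.123 m = 4123.0 mm
λ = L_e / r_min = 4123.0 / 62.07 = 66.4

λ ≈ 66.4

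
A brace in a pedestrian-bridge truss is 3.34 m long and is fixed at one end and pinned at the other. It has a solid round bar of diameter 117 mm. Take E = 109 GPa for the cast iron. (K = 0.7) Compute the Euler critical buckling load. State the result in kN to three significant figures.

I = πd⁴/64 = π×117⁴/64 = 9.198×10^6 mm⁴
I = 9.198×10^6 mm⁴ = 9.198×10^-6 m⁴
Effective length L_e = K·L = 0.7 × 3.34 = 2.338 m
P_cr = π²EI / L_e² = π² × 109×10⁹ × 9.198×10^-6 / 2.338² = 1.810×10^6 N

P_cr ≈ 1810 kN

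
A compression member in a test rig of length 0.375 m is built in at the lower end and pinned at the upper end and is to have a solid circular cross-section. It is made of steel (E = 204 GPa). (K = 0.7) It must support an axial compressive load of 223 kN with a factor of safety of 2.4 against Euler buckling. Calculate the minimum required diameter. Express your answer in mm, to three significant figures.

d ≈ 24.7 mm

Required P_cr = n·P = 2.4 × 223 = 535.2 kN
L_e = K·L = 0.7 × 0.375 = 0.2625 m
Required I = P_cr·L_e²/(π²E) = 5.352×10^5 × 0.2625² / (π² × 2.04×10^11) = 1.832×10^-8 m⁴
I_req = 1.832×10^4 mm⁴
Solid circle: I = πd⁴/64  ⇒  d = (64I/π)^(1/4) = (64×1.832×10^4/π)^(1/4) = 24.7 mm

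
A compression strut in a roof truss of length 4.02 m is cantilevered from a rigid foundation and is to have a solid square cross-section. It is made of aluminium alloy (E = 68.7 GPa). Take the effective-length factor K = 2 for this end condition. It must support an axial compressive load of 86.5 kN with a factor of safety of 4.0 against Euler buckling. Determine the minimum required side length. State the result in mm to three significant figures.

a ≈ 141 mm

Required P_cr = n·P = 4.0 × 86.5 = 346.0 kN
L_e = K·L = 2 × 4.02 = 8.040 m
Required I = P_cr·L_e²/(π²E) = 3.460×10^5 × 8.040² / (π² × 6.87×10^10) = 3.299×10^-5 m⁴
I_req = 3.299×10^7 mm⁴
Solid square: I = a⁴/12  ⇒  a = (12I)^(1/4) = (12×3.299×10^7)^(1/4) = 141 mm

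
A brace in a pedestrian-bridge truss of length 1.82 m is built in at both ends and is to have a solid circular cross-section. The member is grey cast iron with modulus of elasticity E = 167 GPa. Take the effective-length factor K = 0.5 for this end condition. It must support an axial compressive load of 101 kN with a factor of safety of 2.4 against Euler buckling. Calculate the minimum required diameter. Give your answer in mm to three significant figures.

Required P_cr = n·P = 2.4 × 101 = 242.4 kN
L_e = K·L = 0.5 × 1.82 = 0.9100 m
Required I = P_cr·L_e²/(π²E) = 2.424×10^5 × 0.9100² / (π² × 1.67×10^11) = 1.218×10^-7 m⁴
I_req = 1.218×10^5 mm⁴
Solid circle: I = πd⁴/64  ⇒  d = (64I/π)^(1/4) = (64×1.218×10^5/π)^(1/4) = 39.7 mm

d ≈ 39.7 mm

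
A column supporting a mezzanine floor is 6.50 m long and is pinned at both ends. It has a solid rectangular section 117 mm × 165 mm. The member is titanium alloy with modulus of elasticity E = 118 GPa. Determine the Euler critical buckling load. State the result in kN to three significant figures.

Buckling occurs about the weak axis: I_min = h·b³/12 with b = 117 mm (the shorter side).
I_min = 165×117³/12 = 2.202×10^7 mm⁴
I = 2.202×10^7 mm⁴ = 2.202×10^-5 m⁴
Effective length L_e = K·L = 1 × 6.50 = 6.500 m
P_cr = π²EI / L_e² = π² × 118×10⁹ × 2.202×10^-5 / 6.500² = 6.070×10^5 N

P_cr ≈ 607 kN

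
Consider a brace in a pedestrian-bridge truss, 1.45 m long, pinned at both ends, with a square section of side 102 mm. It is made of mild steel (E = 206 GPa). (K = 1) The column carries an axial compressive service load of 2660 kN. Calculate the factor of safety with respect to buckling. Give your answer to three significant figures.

I = a⁴/12 = 102⁴/12 = 9.020×10^6 mm⁴
I = 9.020×10^6 mm⁴ = 9.020×10^-6 m⁴
Effective length L_e = K·L = 1 × 1.45 = 1.450 m
P_cr = π²EI / L_e² = π² × 206×10⁹ × 9.020×10^-6 / 1.450² = 8.723×10^6 N
Factor of safety n = P_cr / P = 8722.7 / 2660 = 3.28

n ≈ 3.28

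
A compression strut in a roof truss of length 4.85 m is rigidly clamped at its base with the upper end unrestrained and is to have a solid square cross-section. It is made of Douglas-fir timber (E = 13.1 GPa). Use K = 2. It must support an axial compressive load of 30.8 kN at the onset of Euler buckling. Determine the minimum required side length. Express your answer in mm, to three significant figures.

L_e = K·L = 2 × 4.85 = 9.700 m
Required I = P_cr·L_e²/(π²E) = 3.080×10^4 × 9.700² / (π² × 1.31×10^10) = 2.241×10^-5 m⁴
I_req = 2.241×10^7 mm⁴
Solid square: I = a⁴/12  ⇒  a = (12I)^(1/4) = (12×2.241×10^7)^(1/4) = 128 mm

a ≈ 128 mm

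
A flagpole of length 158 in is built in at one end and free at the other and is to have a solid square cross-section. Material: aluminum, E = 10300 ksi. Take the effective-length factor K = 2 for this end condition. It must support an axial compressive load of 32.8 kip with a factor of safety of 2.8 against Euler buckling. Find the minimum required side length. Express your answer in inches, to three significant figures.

Required P_cr = n·P = 2.8 × 32.8 = 91.84 kip
L_e = K·L = 2 × 158 = 316.0 in
Required I = P_cr·L_e²/(π²E) = 9.184×10^4 × 316.0² / (π² × 1.03×10^7) = 90.21 in⁴
Solid square: I = a⁴/12  ⇒  a = (12I)^(1/4) = (12×90.21)^(1/4) = 5.74 in

a ≈ 5.74 in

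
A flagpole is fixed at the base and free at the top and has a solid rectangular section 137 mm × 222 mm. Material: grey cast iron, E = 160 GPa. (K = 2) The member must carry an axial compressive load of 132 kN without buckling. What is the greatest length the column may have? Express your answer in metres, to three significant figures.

Buckling occurs about the weak axis: I_min = h·b³/12 with b = 137 mm (the shorter side).
I_min = 222×137³/12 = 4.757×10^7 mm⁴
I = 4.757×10^-5 m⁴
At the buckling limit P_cr = P = 1.320×10^5 N
From P_cr = π²EI/(K·L)²:  L = (1/K)·√(π²EI/P_cr) = (1/2)·√(π²×1.60×10^11×4.757×10^-5/1.320×10^5)
L = 11.9 m

L_max ≈ 11.9 m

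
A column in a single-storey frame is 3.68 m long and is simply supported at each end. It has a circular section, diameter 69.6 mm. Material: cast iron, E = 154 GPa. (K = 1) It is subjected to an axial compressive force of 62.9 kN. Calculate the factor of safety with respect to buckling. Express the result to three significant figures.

I = πd⁴/64 = π×69.6⁴/64 = 1.152×10^6 mm⁴
I = 1.152×10^6 mm⁴ = 1.152×10^-6 m⁴
Effective length L_e = K·L = 1 × 3.68 = 3.680 m
P_cr = π²EI / L_e² = π² × 154×10⁹ × 1.152×10^-6 / 3.680² = 1.293×10^5 N
Factor of safety n = P_cr / P = 129.28 / 62.9 = 2.06

n ≈ 2.06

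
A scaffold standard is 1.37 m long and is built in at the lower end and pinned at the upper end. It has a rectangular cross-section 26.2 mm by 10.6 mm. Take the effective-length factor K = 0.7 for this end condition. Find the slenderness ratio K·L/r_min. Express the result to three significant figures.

For a rectangle r_min = b/√12 = 10.6/√12 = 3.060 mm
L_e = K·L = 0.7 × 1.37 m = 0.9590 m = 959.00 mm
λ = L_e / r_min = 959.00 / 3.060 = 313

λ ≈ 313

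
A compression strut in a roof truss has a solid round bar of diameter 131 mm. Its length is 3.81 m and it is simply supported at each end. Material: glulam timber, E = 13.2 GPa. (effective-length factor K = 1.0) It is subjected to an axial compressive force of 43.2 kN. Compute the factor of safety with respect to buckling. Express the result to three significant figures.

n ≈ 3.00

I = πd⁴/64 = π×131⁴/64 = 1.446×10^7 mm⁴
I = 1.446×10^7 mm⁴ = 1.446×10^-5 m⁴
Effective length L_e = K·L = 1 × 3.81 = 3.810 m
P_cr = π²EI / L_e² = π² × 13.2×10⁹ × 1.446×10^-5 / 3.810² = 1.297×10^5 N
Factor of safety n = P_cr / P = 129.74 / 43.2 = 3.00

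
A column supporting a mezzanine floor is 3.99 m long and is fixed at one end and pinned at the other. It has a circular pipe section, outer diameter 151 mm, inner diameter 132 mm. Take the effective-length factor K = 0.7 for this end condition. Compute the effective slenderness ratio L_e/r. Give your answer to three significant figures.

d_o = 151 mm, d_i = 132 mm
I = π(d_o⁴ − d_i⁴)/64 = π(151⁴ − 132.0⁴)/64 = 1.062×10^7 mm⁴
A = 4.223×10^3 mm²;  r_min = √(I/A) = √(1.062×10^7/4.223×10^3) = 50.14 mm
L_e = K·L = 0.7 × 3.99 m = 2.793 m = 2793.0 mm
λ = L_e / r_min = 2793.0 / 50.14 = 55.7

λ ≈ 55.7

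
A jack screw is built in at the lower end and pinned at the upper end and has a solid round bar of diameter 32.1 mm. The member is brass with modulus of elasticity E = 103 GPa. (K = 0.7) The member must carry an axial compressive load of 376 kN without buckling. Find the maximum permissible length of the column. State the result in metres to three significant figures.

I = πd⁴/64 = π×32.1⁴/64 = 5.212×10^4 mm⁴
I = 5.212×10^-8 m⁴
At the buckling limit P_cr = P = 3.760×10^5 N
From P_cr = π²EI/(K·L)²:  L = (1/K)·√(π²EI/P_cr) = (1/0.7)·√(π²×1.03×10^11×5.212×10^-8/3.760×10^5)
L = 0.536 m

L_max ≈ 0.536 m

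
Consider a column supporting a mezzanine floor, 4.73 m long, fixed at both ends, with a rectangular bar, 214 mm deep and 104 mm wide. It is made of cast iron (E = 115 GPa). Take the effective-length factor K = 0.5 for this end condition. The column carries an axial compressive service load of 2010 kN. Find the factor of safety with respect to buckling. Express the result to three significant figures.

Buckling occurs about the weak axis: I_min = h·b³/12 with b = 104 mm (the shorter side).
I_min = 214×104³/12 = 2.006×10^7 mm⁴
I = 2.006×10^7 mm⁴ = 2.006×10^-5 m⁴
Effective length L_e = K·L = 0.5 × 4.73 = 2.365 m
P_cr = π²EI / L_e² = π² × 115×10⁹ × 2.006×10^-5 / 2.365² = 4.071×10^6 N
Factor of safety n = P_cr / P = 4070.7 / 2010 = 2.03

n ≈ 2.03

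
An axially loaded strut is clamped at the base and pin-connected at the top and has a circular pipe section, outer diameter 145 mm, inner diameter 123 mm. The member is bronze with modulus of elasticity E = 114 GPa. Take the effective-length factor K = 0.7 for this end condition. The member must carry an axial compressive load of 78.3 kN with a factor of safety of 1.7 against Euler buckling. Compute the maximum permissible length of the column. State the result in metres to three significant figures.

d_o = 145 mm, d_i = 123 mm
I = π(d_o⁴ − d_i⁴)/64 = π(145⁴ − 123.0⁴)/64 = 1.046×10^7 mm⁴
I = 1.046×10^-5 m⁴
Required critical load P_cr = n·P = 1.7 × 78.3 = 133.1 kN = 1.331×10^5 N
From P_cr = π²EI/(K·L)²:  L = (1/K)·√(π²EI/P_cr) = (1/0.7)·√(π²×1.14×10^11×1.046×10^-5/1.331×10^5)
L = 13.4 m

L_max ≈ 13.4 m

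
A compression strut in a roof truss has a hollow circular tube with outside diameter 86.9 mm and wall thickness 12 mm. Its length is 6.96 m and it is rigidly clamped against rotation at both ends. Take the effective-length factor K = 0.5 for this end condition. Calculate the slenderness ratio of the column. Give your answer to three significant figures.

λ ≈ 130

Inner diameter d_i = 86.9 − 2×12 = 62.90 mm
I = π(d_o⁴ − d_i⁴)/64 = π(86.9⁴ − 62.90⁴)/64 = 2.031×10^6 mm⁴
A = 2.824×10^3 mm²;  r_min = √(I/A) = √(2.031×10^6/2.824×10^3) = 26.82 mm
L_e = K·L = 0.5 × 6.96 m = 3.480 m = 3480.0 mm
λ = L_e / r_min = 3480.0 / 26.82 = 130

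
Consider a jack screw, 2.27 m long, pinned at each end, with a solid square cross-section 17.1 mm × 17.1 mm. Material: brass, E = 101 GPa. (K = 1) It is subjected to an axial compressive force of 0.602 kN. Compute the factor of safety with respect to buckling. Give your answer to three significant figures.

I = a⁴/12 = 17.1⁴/12 = 7.125×10^3 mm⁴
I = 7.125×10^3 mm⁴ = 7.125×10^-9 m⁴
Effective length L_e = K·L = 1 × 2.27 = 2.270 m
P_cr = π²EI / L_e² = π² × 101×10⁹ × 7.125×10^-9 / 2.270² = 1.378×10^3 N
Factor of safety n = P_cr / P = 1.3784 / 0.602 = 2.29

n ≈ 2.29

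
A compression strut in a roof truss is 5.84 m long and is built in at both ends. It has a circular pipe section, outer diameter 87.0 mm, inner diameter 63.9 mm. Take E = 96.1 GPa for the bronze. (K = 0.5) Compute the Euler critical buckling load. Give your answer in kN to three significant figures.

d_o = 87.0 mm, d_i = 63.9 mm
I = π(d_o⁴ − d_i⁴)/64 = π(87.0⁴ − 63.90⁴)/64 = 1.994×10^6 mm⁴
I = 1.994×10^6 mm⁴ = 1.994×10^-6 m⁴
Effective length L_e = K·L = 0.5 × 5.84 = 2.920 m
P_cr = π²EI / L_e² = π² × 96.1×10⁹ × 1.994×10^-6 / 2.920² = 2.218×10^5 N

P_cr ≈ 222 kN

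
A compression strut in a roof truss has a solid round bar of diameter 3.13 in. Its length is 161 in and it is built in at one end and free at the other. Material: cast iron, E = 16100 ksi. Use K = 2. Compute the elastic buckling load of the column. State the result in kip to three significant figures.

P_cr ≈ 7.22 kip

I = πd⁴/64 = π×3.13⁴/64 = 4.711 in⁴
Effective length L_e = K·L = 2 × 161 = 322.0 in
P_cr = π²EI / L_e² = π² × 16100×10³ × 4.711 / 322.0² = 7.220×10^3 lb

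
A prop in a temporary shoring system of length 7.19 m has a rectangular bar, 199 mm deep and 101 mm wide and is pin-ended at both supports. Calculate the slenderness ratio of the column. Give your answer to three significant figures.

λ ≈ 247

Buckling occurs about the weak axis: I_min = h·b³/12 with b = 101 mm (the shorter side).
I_min = 199×101³/12 = 1.709×10^7 mm⁴
A = 2.010×10^4 mm²;  r_min = √(I/A) = √(1.709×10^7/2.010×10^4) = 29.16 mm
L_e = K·L = 1 × 7.19 m = 7.190 m = 7190.0 mm
λ = L_e / r_min = 7190.0 / 29.16 = 247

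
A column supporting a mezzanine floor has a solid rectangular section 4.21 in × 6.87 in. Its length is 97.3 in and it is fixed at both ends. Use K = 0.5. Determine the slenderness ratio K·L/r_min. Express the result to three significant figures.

λ ≈ 40.0

Buckling occurs about the weak axis: I_min = h·b³/12 with b = 4.21 in (the shorter side).
I_min = 6.87×4.21³/12 = 42.72 in⁴
A = 28.92 in²;  r_min = √(I/A) = √(42.72/28.92) = 1.215 in
L_e = K·L = 0.5 × 97.3 = 48.65 in
λ = L_e / r_min = 48.650 / 1.215 = 40.0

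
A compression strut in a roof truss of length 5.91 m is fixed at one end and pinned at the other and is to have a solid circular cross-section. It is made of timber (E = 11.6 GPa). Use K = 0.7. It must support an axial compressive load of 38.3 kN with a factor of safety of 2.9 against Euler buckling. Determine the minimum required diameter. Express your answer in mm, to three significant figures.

Required P_cr = n·P = 2.9 × 38.3 = 111.1 kN
L_e = K·L = 0.7 × 5.91 = 4.137 m
Required I = P_cr·L_e²/(π²E) = 1.111×10^5 × 4.137² / (π² × 1.16×10^10) = 1.660×10^-5 m⁴
I_req = 1.660×10^7 mm⁴
Solid circle: I = πd⁴/64  ⇒  d = (64I/π)^(1/4) = (64×1.660×10^7/π)^(1/4) = 136 mm

d ≈ 136 mm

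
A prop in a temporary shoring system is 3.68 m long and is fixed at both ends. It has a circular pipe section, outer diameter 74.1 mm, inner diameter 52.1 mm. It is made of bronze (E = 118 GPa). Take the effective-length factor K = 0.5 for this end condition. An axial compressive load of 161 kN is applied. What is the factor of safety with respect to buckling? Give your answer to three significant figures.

d_o = 74.1 mm, d_i = 52.1 mm
I = π(d_o⁴ − d_i⁴)/64 = π(74.1⁴ − 52.10⁴)/64 = 1.118×10^6 mm⁴
I = 1.118×10^6 mm⁴ = 1.118×10^-6 m⁴
Effective length L_e = K·L = 0.5 × 3.68 = 1.840 m
P_cr = π²EI / L_e² = π² × 118×10⁹ × 1.118×10^-6 / 1.840² = 3.847×10^5 N
Factor of safety n = P_cr / P = 384.67 / 161 = 2.39

n ≈ 2.39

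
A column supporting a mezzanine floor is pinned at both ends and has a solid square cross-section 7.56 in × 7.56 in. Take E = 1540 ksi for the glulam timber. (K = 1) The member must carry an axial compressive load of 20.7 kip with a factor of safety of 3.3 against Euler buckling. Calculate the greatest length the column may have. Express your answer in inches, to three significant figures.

I = a⁴/12 = 7.56⁴/12 = 272.2 in⁴
Required critical load P_cr = n·P = 3.3 × 20.7 = 68.31 kip = 6.831×10^4 lb
From P_cr = π²EI/(K·L)²:  L = (1/K)·√(π²EI/P_cr) = (1/1)·√(π²×1.54×10^6×272.2/6.831×10^4)
L = 246 in

L_max ≈ 246 in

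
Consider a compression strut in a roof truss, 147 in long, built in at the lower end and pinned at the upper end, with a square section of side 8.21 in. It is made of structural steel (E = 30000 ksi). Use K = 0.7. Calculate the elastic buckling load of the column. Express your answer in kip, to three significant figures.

I = a⁴/12 = 8.21⁴/12 = 378.6 in⁴
Effective length L_e = K·L = 0.7 × 147 = 102.9 in
P_cr = π²EI / L_e² = π² × 30000×10³ × 378.6 / 102.9² = 1.059×10^7 lb

P_cr ≈ 10600 kip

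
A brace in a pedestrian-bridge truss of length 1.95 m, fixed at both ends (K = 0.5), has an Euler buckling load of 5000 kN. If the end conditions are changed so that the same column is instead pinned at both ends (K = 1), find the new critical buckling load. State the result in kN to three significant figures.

P_cr ≈ 1250 kN

P_cr ∝ 1/K², so P_cr,new = P_cr,old × (K_old/K_new)² = 5000 × (0.5/1)²
= 5000 × 0.2500 = 1250 kN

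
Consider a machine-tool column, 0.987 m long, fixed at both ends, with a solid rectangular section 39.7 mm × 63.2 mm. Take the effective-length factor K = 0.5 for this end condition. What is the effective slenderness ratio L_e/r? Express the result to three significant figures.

λ ≈ 43.1

For a rectangle r_min = b/√12 = 39.7/√12 = 11.46 mm
L_e = K·L = 0.5 × 0.987 m = 0.4935 m = 493.50 mm
λ = L_e / r_min = 493.50 / 11.46 = 43.1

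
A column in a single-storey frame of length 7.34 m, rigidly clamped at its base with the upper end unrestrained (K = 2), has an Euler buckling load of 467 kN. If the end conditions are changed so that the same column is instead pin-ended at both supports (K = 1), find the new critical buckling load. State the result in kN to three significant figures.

P_cr ≈ 1870 kN

P_cr ∝ 1/K², so P_cr,new = P_cr,old × (K_old/K_new)² = 467 × (2/1)²
= 467 × 4.000 = 1870 kN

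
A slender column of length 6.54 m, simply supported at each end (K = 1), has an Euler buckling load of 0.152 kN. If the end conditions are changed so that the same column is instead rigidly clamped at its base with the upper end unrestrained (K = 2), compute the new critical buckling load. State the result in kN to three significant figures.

P_cr ∝ 1/K², so P_cr,new = P_cr,old × (K_old/K_new)² = 0.152 × (1/2)²
= 0.152 × 0.2500 = 0.0380 kN

P_cr ≈ 0.0380 kN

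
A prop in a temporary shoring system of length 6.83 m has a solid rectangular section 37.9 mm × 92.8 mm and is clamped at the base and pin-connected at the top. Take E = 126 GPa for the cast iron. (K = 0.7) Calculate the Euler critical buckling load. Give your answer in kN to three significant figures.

Buckling occurs about the weak axis: I_min = h·b³/12 with b = 37.9 mm (the shorter side).
I_min = 92.8×37.9³/12 = 4.210×10^5 mm⁴
I = 4.210×10^5 mm⁴ = 4.210×10^-7 m⁴
Effective length L_e = K·L = 0.7 × 6.83 = 4.781 m
P_cr = π²EI / L_e² = π² × 126×10⁹ × 4.210×10^-7 / 4.781² = 2.290×10^4 N

P_cr ≈ 22.9 kN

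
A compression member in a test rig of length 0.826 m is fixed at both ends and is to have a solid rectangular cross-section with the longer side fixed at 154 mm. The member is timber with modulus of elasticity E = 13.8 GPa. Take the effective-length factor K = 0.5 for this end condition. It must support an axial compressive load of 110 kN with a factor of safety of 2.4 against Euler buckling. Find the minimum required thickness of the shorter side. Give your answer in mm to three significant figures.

Required P_cr = n·P = 2.4 × 110 = 264.0 kN
L_e = K·L = 0.5 × 0.826 = 0.4130 m
Required I = P_cr·L_e²/(π²E) = 2.640×10^5 × 0.4130² / (π² × 1.38×10^10) = 3.306×10^-7 m⁴
I_req = 3.306×10^5 mm⁴
Rectangle, weak axis: I_min = h·b³/12 with h = 154 mm fixed  ⇒  b = (12I/h)^(1/3) = 29.5 mm

b ≈ 29.5 mm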